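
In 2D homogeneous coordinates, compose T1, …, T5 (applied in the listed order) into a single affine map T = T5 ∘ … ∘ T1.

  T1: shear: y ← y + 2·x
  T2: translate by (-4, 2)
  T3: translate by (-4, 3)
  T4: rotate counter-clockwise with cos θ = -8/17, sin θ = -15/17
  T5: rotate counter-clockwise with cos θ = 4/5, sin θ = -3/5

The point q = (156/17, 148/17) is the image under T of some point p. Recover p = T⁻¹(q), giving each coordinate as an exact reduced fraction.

p = (-4, -1)

T1 = [1 0 0; 2 1 0; 0 0 1]
T2·T1 = [1 0 -4; 2 1 2; 0 0 1]
T3·…·T1 = [1 0 -8; 2 1 5; 0 0 1]
T4·…·T1 = [22/17 15/17 139/17; -31/17 -8/17 80/17; 0 0 1]
T5·…·T1 = [-1/17 36/85 796/85; -38/17 -77/85 -97/85; 0 0 1]
det M = 1; M⁻¹ = [-77/85 -36/85 8; 38/17 -1/17 -21; 0 0 1]
M⁻¹ · (156/17, 148/17)ᵀ = (-4, -1)ᵀ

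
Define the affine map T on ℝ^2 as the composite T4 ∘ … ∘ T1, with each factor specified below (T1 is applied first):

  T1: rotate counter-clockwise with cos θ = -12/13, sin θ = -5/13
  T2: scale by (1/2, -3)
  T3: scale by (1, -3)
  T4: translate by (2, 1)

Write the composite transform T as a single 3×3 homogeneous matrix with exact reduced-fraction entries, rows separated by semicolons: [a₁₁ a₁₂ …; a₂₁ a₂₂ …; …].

T1 = [-12/13 5/13 0; -5/13 -12/13 0; 0 0 1]
T2·T1 = [-6/13 5/26 0; 15/13 36/13 0; 0 0 1]
T3·…·T1 = [-6/13 5/26 0; -45/13 -108/13 0; 0 0 1]
T4·…·T1 = [-6/13 5/26 2; -45/13 -108/13 1; 0 0 1]

T = [-6/13 5/26 2; -45/13 -108/13 1; 0 0 1]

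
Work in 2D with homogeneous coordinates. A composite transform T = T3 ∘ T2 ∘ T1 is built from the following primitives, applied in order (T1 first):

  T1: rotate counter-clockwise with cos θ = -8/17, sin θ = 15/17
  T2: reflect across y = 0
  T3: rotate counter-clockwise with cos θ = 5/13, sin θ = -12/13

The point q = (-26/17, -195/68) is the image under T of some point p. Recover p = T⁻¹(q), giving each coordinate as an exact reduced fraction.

T1 = [-8/17 -15/17 0; 15/17 -8/17 0; 0 0 1]
T2·T1 = [-8/17 -15/17 0; -15/17 8/17 0; 0 0 1]
T3·…·T1 = [-220/221 21/221 0; 21/221 220/221 0; 0 0 1]
det M = -1; M⁻¹ = [-220/221 21/221 0; 21/221 220/221 0; 0 0 1]
M⁻¹ · (-26/17, -195/68)ᵀ = (5/4, -3)ᵀ

p = (5/4, -3)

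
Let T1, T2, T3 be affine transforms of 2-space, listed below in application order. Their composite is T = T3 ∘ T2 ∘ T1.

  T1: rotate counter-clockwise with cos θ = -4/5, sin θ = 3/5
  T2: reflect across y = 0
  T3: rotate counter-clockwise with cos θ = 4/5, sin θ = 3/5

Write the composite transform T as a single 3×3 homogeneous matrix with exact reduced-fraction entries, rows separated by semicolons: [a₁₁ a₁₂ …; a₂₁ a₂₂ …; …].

T1 = [-4/5 -3/5 0; 3/5 -4/5 0; 0 0 1]
T2·T1 = [-4/5 -3/5 0; -3/5 4/5 0; 0 0 1]
T3·…·T1 = [-7/25 -24/25 0; -24/25 7/25 0; 0 0 1]

T = [-7/25 -24/25 0; -24/25 7/25 0; 0 0 1]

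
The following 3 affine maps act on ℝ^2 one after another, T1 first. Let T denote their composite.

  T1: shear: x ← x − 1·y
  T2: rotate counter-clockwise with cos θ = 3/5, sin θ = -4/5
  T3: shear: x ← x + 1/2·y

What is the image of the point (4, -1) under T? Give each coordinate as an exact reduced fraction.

T1 shear: x ← x − 1·y: (4, -1) → (5, -1)
T2 rotate counter-clockwise with cos θ = 3/5, sin θ = -4/5: (5, -1) → (11/5, -23/5)
T3 shear: x ← x + 1/2·y: (11/5, -23/5) → (-1/10, -23/5)

T(p) = (-1/10, -23/5)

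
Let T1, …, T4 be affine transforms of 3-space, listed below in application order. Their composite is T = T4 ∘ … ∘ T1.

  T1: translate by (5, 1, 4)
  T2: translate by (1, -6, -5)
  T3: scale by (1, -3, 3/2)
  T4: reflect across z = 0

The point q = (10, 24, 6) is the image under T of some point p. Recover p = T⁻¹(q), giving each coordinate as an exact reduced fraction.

T1 = [1 0 0 5; 0 1 0 1; 0 0 1 4; 0 0 0 1]
T2·T1 = [1 0 0 6; 0 1 0 -5; 0 0 1 -1; 0 0 0 1]
T3·…·T1 = [1 0 0 6; 0 -3 0 15; 0 0 3/2 -3/2; 0 0 0 1]
T4·…·T1 = [1 0 0 6; 0 -3 0 15; 0 0 -3/2 3/2; 0 0 0 1]
det M = 9/2; M⁻¹ = [1 0 0 -6; 0 -1/3 0 5; 0 0 -2/3 1; 0 0 0 1]
M⁻¹ · (10, 24, 6)ᵀ = (4, -3, -3)ᵀ

p = (4, -3, -3)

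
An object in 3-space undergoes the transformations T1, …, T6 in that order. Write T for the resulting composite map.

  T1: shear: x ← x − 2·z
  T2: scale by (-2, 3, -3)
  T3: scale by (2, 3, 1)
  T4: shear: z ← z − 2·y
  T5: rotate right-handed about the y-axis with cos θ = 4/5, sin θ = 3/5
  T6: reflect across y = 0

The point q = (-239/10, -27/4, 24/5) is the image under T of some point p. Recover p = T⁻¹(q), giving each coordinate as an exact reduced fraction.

T1 = [1 0 -2 0; 0 1 0 0; 0 0 1 0; 0 0 0 1]
T2·T1 = [-2 0 4 0; 0 3 0 0; 0 0 -3 0; 0 0 0 1]
T3·…·T1 = [-4 0 8 0; 0 9 0 0; 0 0 -3 0; 0 0 0 1]
T4·…·T1 = [-4 0 8 0; 0 9 0 0; 0 -18 -3 0; 0 0 0 1]
T5·…·T1 = [-16/5 -54/5 23/5 0; 0 9 0 0; 12/5 -72/5 -36/5 0; 0 0 0 1]
T6·…·T1 = [-16/5 -54/5 23/5 0; 0 -9 0 0; 12/5 -72/5 -36/5 0; 0 0 0 1]
det M = -108; M⁻¹ = [-3/5 4/3 -23/60 0; 0 -1/9 0 0; -1/5 2/3 -4/15 0; 0 0 0 1]
M⁻¹ · (-239/10, -27/4, 24/5)ᵀ = (7/2, 3/4, -1)ᵀ

p = (7/2, 3/4, -1)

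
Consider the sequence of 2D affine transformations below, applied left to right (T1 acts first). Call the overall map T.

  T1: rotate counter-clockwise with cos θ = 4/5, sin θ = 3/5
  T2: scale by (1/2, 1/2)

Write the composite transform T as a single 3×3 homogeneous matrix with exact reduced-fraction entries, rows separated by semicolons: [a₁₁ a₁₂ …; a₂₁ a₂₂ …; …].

T = [2/5 -3/10 0; 3/10 2/5 0; 0 0 1]

T1 = [4/5 -3/5 0; 3/5 4/5 0; 0 0 1]
T2·T1 = [2/5 -3/10 0; 3/10 2/5 0; 0 0 1]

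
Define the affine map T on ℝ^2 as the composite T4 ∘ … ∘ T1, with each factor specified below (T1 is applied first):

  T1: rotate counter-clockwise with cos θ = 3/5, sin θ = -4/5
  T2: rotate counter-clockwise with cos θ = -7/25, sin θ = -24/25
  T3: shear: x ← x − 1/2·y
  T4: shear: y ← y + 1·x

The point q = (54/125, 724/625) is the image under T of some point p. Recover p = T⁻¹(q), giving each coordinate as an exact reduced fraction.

T1 = [3/5 4/5 0; -4/5 3/5 0; 0 0 1]
T2·T1 = [-117/125 44/125 0; -44/125 -117/125 0; 0 0 1]
T3·…·T1 = [-19/25 41/50 0; -44/125 -117/125 0; 0 0 1]
T4·…·T1 = [-19/25 41/50 0; -139/125 -29/250 0; 0 0 1]
det M = 1; M⁻¹ = [-29/250 -41/50 0; 139/125 -19/25 0; 0 0 1]
M⁻¹ · (54/125, 724/625)ᵀ = (-1, -2/5)ᵀ

p = (-1, -2/5)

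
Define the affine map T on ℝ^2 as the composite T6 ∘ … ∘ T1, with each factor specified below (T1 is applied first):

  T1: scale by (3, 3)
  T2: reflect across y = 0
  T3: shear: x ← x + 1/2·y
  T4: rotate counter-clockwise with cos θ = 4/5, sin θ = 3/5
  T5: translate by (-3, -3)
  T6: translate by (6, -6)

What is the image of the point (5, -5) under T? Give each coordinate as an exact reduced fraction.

T(p) = (12, 33/2)

T1 scale by (3, 3): (5, -5) → (15, -15)
T2 reflect across y = 0: (15, -15) → (15, 15)
T3 shear: x ← x + 1/2·y: (15, 15) → (45/2, 15)
T4 rotate counter-clockwise with cos θ = 4/5, sin θ = 3/5: (45/2, 15) → (9, 51/2)
T5 translate by (-3, -3): (9, 51/2) → (6, 45/2)
T6 translate by (6, -6): (6, 45/2) → (12, 33/2)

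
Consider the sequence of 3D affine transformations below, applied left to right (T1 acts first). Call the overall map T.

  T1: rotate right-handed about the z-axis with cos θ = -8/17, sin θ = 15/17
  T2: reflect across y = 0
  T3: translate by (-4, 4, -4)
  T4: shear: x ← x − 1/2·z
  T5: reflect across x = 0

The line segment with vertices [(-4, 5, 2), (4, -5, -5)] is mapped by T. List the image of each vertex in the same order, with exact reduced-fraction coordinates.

image vertices: (94/17, 168/17, -2), (-103/34, -32/17, -9)

T1 rotate right-handed about the z-axis with cos θ = -8/17, sin θ = 15/17: (-4, 5, 2) → (-43/17, -100/17, 2); (4, -5, -5) → (43/17, 100/17, -5)
T2 reflect across y = 0: (-43/17, -100/17, 2) → (-43/17, 100/17, 2); (43/17, 100/17, -5) → (43/17, -100/17, -5)
T3 translate by (-4, 4, -4): (-43/17, 100/17, 2) → (-111/17, 168/17, -2); (43/17, -100/17, -5) → (-25/17, -32/17, -9)
T4 shear: x ← x − 1/2·z: (-111/17, 168/17, -2) → (-94/17, 168/17, -2); (-25/17, -32/17, -9) → (103/34, -32/17, -9)
T5 reflect across x = 0: (-94/17, 168/17, -2) → (94/17, 168/17, -2); (103/34, -32/17, -9) → (-103/34, -32/17, -9)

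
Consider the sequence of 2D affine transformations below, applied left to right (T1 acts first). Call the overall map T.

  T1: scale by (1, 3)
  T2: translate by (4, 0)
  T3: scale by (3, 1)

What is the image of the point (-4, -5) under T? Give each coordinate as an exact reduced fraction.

T(p) = (0, -15)

T1 scale by (1, 3): (-4, -5) → (-4, -15)
T2 translate by (4, 0): (-4, -15) → (0, -15)
T3 scale by (3, 1): (0, -15) → (0, -15)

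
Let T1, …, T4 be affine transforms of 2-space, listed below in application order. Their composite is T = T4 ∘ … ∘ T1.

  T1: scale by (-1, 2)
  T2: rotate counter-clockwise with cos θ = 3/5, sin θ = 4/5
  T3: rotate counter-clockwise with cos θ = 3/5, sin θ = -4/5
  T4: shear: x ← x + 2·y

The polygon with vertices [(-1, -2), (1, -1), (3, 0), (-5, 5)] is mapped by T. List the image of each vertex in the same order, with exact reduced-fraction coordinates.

image vertices: (-7, -4), (-5, -2), (-3, 0), (25, 10)

T1 scale by (-1, 2): (-1, -2) → (1, -4); (1, -1) → (-1, -2); (3, 0) → (-3, 0); (-5, 5) → (5, 10)
T2 rotate counter-clockwise with cos θ = 3/5, sin θ = 4/5: (1, -4) → (19/5, -8/5); (-1, -2) → (1, -2); (-3, 0) → (-9/5, -12/5); (5, 10) → (-5, 10)
T3 rotate counter-clockwise with cos θ = 3/5, sin θ = -4/5: (19/5, -8/5) → (1, -4); (1, -2) → (-1, -2); (-9/5, -12/5) → (-3, 0); (-5, 10) → (5, 10)
T4 shear: x ← x + 2·y: (1, -4) → (-7, -4); (-1, -2) → (-5, -2); (-3, 0) → (-3, 0); (5, 10) → (25, 10)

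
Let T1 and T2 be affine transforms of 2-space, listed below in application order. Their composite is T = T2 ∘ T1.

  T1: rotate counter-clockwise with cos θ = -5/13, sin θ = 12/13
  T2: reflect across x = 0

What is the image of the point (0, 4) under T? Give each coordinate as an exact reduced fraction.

T1 rotate counter-clockwise with cos θ = -5/13, sin θ = 12/13: (0, 4) → (-48/13, -20/13)
T2 reflect across x = 0: (-48/13, -20/13) → (48/13, -20/13)

T(p) = (48/13, -20/13)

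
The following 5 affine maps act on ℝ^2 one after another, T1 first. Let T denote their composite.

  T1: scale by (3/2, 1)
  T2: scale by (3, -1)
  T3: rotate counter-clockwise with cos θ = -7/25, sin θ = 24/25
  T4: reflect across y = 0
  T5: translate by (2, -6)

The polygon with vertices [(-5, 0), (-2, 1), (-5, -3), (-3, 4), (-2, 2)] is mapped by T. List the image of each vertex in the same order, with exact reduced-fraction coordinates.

image vertices: (83/10, 78/5), (137/25, 59/25), (271/50, 411/25), (481/50, 146/25), (161/25, 52/25)

T1 scale by (3/2, 1): (-5, 0) → (-15/2, 0); (-2, 1) → (-3, 1); (-5, -3) → (-15/2, -3); (-3, 4) → (-9/2, 4); (-2, 2) → (-3, 2)
T2 scale by (3, -1): (-15/2, 0) → (-45/2, 0); (-3, 1) → (-9, -1); (-15/2, -3) → (-45/2, 3); (-9/2, 4) → (-27/2, -4); (-3, 2) → (-9, -2)
T3 rotate counter-clockwise with cos θ = -7/25, sin θ = 24/25: (-45/2, 0) → (63/10, -108/5); (-9, -1) → (87/25, -209/25); (-45/2, 3) → (171/50, -561/25); (-27/2, -4) → (381/50, -296/25); (-9, -2) → (111/25, -202/25)
T4 reflect across y = 0: (63/10, -108/5) → (63/10, 108/5); (87/25, -209/25) → (87/25, 209/25); (171/50, -561/25) → (171/50, 561/25); (381/50, -296/25) → (381/50, 296/25); (111/25, -202/25) → (111/25, 202/25)
T5 translate by (2, -6): (63/10, 108/5) → (83/10, 78/5); (87/25, 209/25) → (137/25, 59/25); (171/50, 561/25) → (271/50, 411/25); (381/50, 296/25) → (481/50, 146/25); (111/25, 202/25) → (161/25, 52/25)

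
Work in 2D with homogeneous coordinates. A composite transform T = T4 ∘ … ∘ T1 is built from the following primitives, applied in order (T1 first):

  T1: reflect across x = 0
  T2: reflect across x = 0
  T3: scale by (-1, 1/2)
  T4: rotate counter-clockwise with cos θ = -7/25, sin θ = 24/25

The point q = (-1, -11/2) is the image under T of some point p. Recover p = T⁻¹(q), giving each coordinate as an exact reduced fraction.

T1 = [-1 0 0; 0 1 0; 0 0 1]
T2·T1 = [1 0 0; 0 1 0; 0 0 1]
T3·…·T1 = [-1 0 0; 0 1/2 0; 0 0 1]
T4·…·T1 = [7/25 -12/25 0; -24/25 -7/50 0; 0 0 1]
det M = -1/2; M⁻¹ = [7/25 -24/25 0; -48/25 -14/25 0; 0 0 1]
M⁻¹ · (-1, -11/2)ᵀ = (5, 5)ᵀ

p = (5, 5)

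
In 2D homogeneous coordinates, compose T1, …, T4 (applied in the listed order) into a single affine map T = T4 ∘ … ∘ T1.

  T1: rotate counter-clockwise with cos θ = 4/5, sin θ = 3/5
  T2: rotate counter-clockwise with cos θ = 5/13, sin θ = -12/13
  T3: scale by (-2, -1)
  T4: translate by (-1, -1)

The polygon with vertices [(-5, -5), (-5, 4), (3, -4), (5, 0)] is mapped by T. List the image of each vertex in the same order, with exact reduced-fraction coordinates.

image vertices: (165/13, 10/13), (231/65, -454/65), (-137/65, 258/65), (-125/13, 20/13)

T1 rotate counter-clockwise with cos θ = 4/5, sin θ = 3/5: (-5, -5) → (-1, -7); (-5, 4) → (-32/5, 1/5); (3, -4) → (24/5, -7/5); (5, 0) → (4, 3)
T2 rotate counter-clockwise with cos θ = 5/13, sin θ = -12/13: (-1, -7) → (-89/13, -23/13); (-32/5, 1/5) → (-148/65, 389/65); (24/5, -7/5) → (36/65, -323/65); (4, 3) → (56/13, -33/13)
T3 scale by (-2, -1): (-89/13, -23/13) → (178/13, 23/13); (-148/65, 389/65) → (296/65, -389/65); (36/65, -323/65) → (-72/65, 323/65); (56/13, -33/13) → (-112/13, 33/13)
T4 translate by (-1, -1): (178/13, 23/13) → (165/13, 10/13); (296/65, -389/65) → (231/65, -454/65); (-72/65, 323/65) → (-137/65, 258/65); (-112/13, 33/13) → (-125/13, 20/13)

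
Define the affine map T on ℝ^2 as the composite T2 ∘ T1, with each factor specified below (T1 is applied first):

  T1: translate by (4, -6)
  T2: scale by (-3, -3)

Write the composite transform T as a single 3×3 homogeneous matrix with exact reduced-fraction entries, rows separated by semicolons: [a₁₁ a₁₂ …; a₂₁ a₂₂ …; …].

T1 = [1 0 4; 0 1 -6; 0 0 1]
T2·T1 = [-3 0 -12; 0 -3 18; 0 0 1]

T = [-3 0 -12; 0 -3 18; 0 0 1]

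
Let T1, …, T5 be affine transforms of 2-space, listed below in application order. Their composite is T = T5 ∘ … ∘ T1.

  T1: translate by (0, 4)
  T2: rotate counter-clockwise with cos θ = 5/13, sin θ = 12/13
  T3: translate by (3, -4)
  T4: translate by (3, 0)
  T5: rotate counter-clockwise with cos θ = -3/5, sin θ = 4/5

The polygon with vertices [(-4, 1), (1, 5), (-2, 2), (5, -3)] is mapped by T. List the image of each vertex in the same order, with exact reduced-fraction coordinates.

image vertices: (306/65, 217/65), (11/13, -23/13), (196/65, 122/65), (-5, 5)

T1 translate by (0, 4): (-4, 1) → (-4, 5); (1, 5) → (1, 9); (-2, 2) → (-2, 6); (5, -3) → (5, 1)
T2 rotate counter-clockwise with cos θ = 5/13, sin θ = 12/13: (-4, 5) → (-80/13, -23/13); (1, 9) → (-103/13, 57/13); (-2, 6) → (-82/13, 6/13); (5, 1) → (1, 5)
T3 translate by (3, -4): (-80/13, -23/13) → (-41/13, -75/13); (-103/13, 57/13) → (-64/13, 5/13); (-82/13, 6/13) → (-43/13, -46/13); (1, 5) → (4, 1)
T4 translate by (3, 0): (-41/13, -75/13) → (-2/13, -75/13); (-64/13, 5/13) → (-25/13, 5/13); (-43/13, -46/13) → (-4/13, -46/13); (4, 1) → (7, 1)
T5 rotate counter-clockwise with cos θ = -3/5, sin θ = 4/5: (-2/13, -75/13) → (306/65, 217/65); (-25/13, 5/13) → (11/13, -23/13); (-4/13, -46/13) → (196/65, 122/65); (7, 1) → (-5, 5)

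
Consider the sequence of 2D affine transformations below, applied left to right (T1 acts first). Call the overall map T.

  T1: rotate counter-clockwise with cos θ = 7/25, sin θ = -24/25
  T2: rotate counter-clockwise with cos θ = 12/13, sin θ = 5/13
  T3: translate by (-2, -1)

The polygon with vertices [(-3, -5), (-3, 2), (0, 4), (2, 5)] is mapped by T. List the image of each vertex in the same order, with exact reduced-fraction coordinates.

T1 rotate counter-clockwise with cos θ = 7/25, sin θ = -24/25: (-3, -5) → (-141/25, 37/25); (-3, 2) → (27/25, 86/25); (0, 4) → (96/25, 28/25); (2, 5) → (134/25, -13/25)
T2 rotate counter-clockwise with cos θ = 12/13, sin θ = 5/13: (-141/25, 37/25) → (-1877/325, -261/325); (27/25, 86/25) → (-106/325, 1167/325); (96/25, 28/25) → (1012/325, 816/325); (134/25, -13/25) → (1673/325, 514/325)
T3 translate by (-2, -1): (-1877/325, -261/325) → (-2527/325, -586/325); (-106/325, 1167/325) → (-756/325, 842/325); (1012/325, 816/325) → (362/325, 491/325); (1673/325, 514/325) → (1023/325, 189/325)

image vertices: (-2527/325, -586/325), (-756/325, 842/325), (362/325, 491/325), (1023/325, 189/325)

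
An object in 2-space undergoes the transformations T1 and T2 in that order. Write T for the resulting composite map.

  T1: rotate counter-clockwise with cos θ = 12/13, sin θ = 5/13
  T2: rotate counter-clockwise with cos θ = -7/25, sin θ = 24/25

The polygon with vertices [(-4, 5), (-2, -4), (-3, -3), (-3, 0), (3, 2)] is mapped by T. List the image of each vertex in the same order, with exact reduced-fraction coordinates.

image vertices: (-449/325, -2032/325), (284/65, 62/65), (1371/325, -147/325), (612/325, -759/325), (-86/25, 27/25)

T1 rotate counter-clockwise with cos θ = 12/13, sin θ = 5/13: (-4, 5) → (-73/13, 40/13); (-2, -4) → (-4/13, -58/13); (-3, -3) → (-21/13, -51/13); (-3, 0) → (-36/13, -15/13); (3, 2) → (2, 3)
T2 rotate counter-clockwise with cos θ = -7/25, sin θ = 24/25: (-73/13, 40/13) → (-449/325, -2032/325); (-4/13, -58/13) → (284/65, 62/65); (-21/13, -51/13) → (1371/325, -147/325); (-36/13, -15/13) → (612/325, -759/325); (2, 3) → (-86/25, 27/25)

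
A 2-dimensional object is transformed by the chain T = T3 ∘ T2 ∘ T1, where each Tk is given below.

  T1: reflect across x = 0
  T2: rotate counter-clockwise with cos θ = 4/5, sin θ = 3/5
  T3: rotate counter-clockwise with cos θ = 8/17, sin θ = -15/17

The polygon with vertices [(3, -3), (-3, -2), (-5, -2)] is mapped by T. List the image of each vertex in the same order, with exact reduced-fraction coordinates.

image vertices: (-339/85, -123/85), (159/85, -262/85), (313/85, -334/85)

T1 reflect across x = 0: (3, -3) → (-3, -3); (-3, -2) → (3, -2); (-5, -2) → (5, -2)
T2 rotate counter-clockwise with cos θ = 4/5, sin θ = 3/5: (-3, -3) → (-3/5, -21/5); (3, -2) → (18/5, 1/5); (5, -2) → (26/5, 7/5)
T3 rotate counter-clockwise with cos θ = 8/17, sin θ = -15/17: (-3/5, -21/5) → (-339/85, -123/85); (18/5, 1/5) → (159/85, -262/85); (26/5, 7/5) → (313/85, -334/85)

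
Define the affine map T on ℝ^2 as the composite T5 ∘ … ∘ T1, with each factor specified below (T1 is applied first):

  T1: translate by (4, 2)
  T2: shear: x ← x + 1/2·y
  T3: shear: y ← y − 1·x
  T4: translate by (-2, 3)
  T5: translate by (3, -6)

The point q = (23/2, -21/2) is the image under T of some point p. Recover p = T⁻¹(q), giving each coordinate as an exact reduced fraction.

T1 = [1 0 4; 0 1 2; 0 0 1]
T2·T1 = [1 1/2 5; 0 1 2; 0 0 1]
T3·…·T1 = [1 1/2 5; -1 1/2 -3; 0 0 1]
T4·…·T1 = [1 1/2 3; -1 1/2 0; 0 0 1]
T5·…·T1 = [1 1/2 6; -1 1/2 -6; 0 0 1]
det M = 1; M⁻¹ = [1/2 -1/2 -6; 1 1 0; 0 0 1]
M⁻¹ · (23/2, -21/2)ᵀ = (5, 1)ᵀ

p = (5, 1)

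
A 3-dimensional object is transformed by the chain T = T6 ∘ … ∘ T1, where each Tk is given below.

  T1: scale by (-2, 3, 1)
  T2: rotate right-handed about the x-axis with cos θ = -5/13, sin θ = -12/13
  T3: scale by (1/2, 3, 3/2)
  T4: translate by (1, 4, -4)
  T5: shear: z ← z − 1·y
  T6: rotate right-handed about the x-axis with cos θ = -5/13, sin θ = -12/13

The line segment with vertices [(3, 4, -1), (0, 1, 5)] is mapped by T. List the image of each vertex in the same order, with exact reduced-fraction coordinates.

T1 scale by (-2, 3, 1): (3, 4, -1) → (-6, 12, -1); (0, 1, 5) → (0, 3, 5)
T2 rotate right-handed about the x-axis with cos θ = -5/13, sin θ = -12/13: (-6, 12, -1) → (-6, -72/13, -139/13); (0, 3, 5) → (0, 45/13, -61/13)
T3 scale by (1/2, 3, 3/2): (-6, -72/13, -139/13) → (-3, -216/13, -417/26); (0, 45/13, -61/13) → (0, 135/13, -183/26)
T4 translate by (1, 4, -4): (-3, -216/13, -417/26) → (-2, -164/13, -521/26); (0, 135/13, -183/26) → (1, 187/13, -287/26)
T5 shear: z ← z − 1·y: (-2, -164/13, -521/26) → (-2, -164/13, -193/26); (1, 187/13, -287/26) → (1, 187/13, -661/26)
T6 rotate right-handed about the x-axis with cos θ = -5/13, sin θ = -12/13: (-2, -164/13, -193/26) → (-2, -2, 29/2); (1, 187/13, -661/26) → (1, -29, -7/2)

image vertices: (-2, -2, 29/2), (1, -29, -7/2)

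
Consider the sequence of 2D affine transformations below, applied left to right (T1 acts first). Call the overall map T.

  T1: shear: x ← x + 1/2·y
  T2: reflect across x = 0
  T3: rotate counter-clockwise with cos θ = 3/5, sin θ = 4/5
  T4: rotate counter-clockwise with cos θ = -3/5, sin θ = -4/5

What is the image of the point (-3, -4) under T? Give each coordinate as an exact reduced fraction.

T(p) = (-61/25, -148/25)

T1 shear: x ← x + 1/2·y: (-3, -4) → (-5, -4)
T2 reflect across x = 0: (-5, -4) → (5, -4)
T3 rotate counter-clockwise with cos θ = 3/5, sin θ = 4/5: (5, -4) → (31/5, 8/5)
T4 rotate counter-clockwise with cos θ = -3/5, sin θ = -4/5: (31/5, 8/5) → (-61/25, -148/25)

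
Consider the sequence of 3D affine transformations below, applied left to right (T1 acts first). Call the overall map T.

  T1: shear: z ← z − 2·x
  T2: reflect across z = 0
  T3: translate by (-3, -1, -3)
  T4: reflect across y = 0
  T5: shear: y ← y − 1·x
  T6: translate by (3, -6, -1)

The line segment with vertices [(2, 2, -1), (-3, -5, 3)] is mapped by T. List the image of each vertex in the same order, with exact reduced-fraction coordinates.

T1 shear: z ← z − 2·x: (2, 2, -1) → (2, 2, -5); (-3, -5, 3) → (-3, -5, 9)
T2 reflect across z = 0: (2, 2, -5) → (2, 2, 5); (-3, -5, 9) → (-3, -5, -9)
T3 translate by (-3, -1, -3): (2, 2, 5) → (-1, 1, 2); (-3, -5, -9) → (-6, -6, -12)
T4 reflect across y = 0: (-1, 1, 2) → (-1, -1, 2); (-6, -6, -12) → (-6, 6, -12)
T5 shear: y ← y − 1·x: (-1, -1, 2) → (-1, 0, 2); (-6, 6, -12) → (-6, 12, -12)
T6 translate by (3, -6, -1): (-1, 0, 2) → (2, -6, 1); (-6, 12, -12) → (-3, 6, -13)

image vertices: (2, -6, 1), (-3, 6, -13)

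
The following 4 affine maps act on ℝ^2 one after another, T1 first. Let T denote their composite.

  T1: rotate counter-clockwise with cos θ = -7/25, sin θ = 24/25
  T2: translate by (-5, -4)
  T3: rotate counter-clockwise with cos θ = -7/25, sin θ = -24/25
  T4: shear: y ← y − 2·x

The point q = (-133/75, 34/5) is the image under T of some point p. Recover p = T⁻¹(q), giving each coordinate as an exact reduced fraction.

T1 = [-7/25 -24/25 0; 24/25 -7/25 0; 0 0 1]
T2·T1 = [-7/25 -24/25 -5; 24/25 -7/25 -4; 0 0 1]
T3·…·T1 = [1 0 -61/25; 0 1 148/25; 0 0 1]
T4·…·T1 = [1 0 -61/25; -2 1 54/5; 0 0 1]
det M = 1; M⁻¹ = [1 0 61/25; 2 1 -148/25; 0 0 1]
M⁻¹ · (-133/75, 34/5)ᵀ = (2/3, -8/3)ᵀ

p = (2/3, -8/3)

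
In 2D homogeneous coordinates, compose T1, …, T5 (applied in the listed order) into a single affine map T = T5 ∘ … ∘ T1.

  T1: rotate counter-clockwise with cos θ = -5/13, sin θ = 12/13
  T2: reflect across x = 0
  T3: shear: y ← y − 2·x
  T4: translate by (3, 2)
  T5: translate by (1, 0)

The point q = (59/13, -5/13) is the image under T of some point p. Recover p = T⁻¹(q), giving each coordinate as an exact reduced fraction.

T1 = [-5/13 -12/13 0; 12/13 -5/13 0; 0 0 1]
T2·T1 = [5/13 12/13 0; 12/13 -5/13 0; 0 0 1]
T3·…·T1 = [5/13 12/13 0; 2/13 -29/13 0; 0 0 1]
T4·…·T1 = [5/13 12/13 3; 2/13 -29/13 2; 0 0 1]
T5·…·T1 = [5/13 12/13 4; 2/13 -29/13 2; 0 0 1]
det M = -1; M⁻¹ = [29/13 12/13 -140/13; 2/13 -5/13 2/13; 0 0 1]
M⁻¹ · (59/13, -5/13)ᵀ = (-1, 1)ᵀ

p = (-1, 1)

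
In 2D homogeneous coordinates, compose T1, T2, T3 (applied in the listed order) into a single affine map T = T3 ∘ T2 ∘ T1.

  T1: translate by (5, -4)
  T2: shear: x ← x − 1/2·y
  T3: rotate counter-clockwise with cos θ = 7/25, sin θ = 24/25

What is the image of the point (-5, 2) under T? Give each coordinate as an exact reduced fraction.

T1 translate by (5, -4): (-5, 2) → (0, -2)
T2 shear: x ← x − 1/2·y: (0, -2) → (1, -2)
T3 rotate counter-clockwise with cos θ = 7/25, sin θ = 24/25: (1, -2) → (11/5, 2/5)

T(p) = (11/5, 2/5)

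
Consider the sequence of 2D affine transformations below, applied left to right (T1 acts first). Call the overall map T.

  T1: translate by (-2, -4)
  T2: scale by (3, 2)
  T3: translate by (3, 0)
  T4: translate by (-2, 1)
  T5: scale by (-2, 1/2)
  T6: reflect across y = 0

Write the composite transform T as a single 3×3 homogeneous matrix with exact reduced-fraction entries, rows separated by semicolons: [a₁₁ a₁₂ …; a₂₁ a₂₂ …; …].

T = [-6 0 10; 0 -1 7/2; 0 0 1]

T1 = [1 0 -2; 0 1 -4; 0 0 1]
T2·T1 = [3 0 -6; 0 2 -8; 0 0 1]
T3·…·T1 = [3 0 -3; 0 2 -8; 0 0 1]
T4·…·T1 = [3 0 -5; 0 2 -7; 0 0 1]
T5·…·T1 = [-6 0 10; 0 1 -7/2; 0 0 1]
T6·…·T1 = [-6 0 10; 0 -1 7/2; 0 0 1]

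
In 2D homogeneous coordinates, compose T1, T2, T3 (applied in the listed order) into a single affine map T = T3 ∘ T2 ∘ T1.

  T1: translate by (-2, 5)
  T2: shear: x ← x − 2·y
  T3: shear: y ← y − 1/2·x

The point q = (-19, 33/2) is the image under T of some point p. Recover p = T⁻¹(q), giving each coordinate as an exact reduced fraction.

T1 = [1 0 -2; 0 1 5; 0 0 1]
T2·T1 = [1 -2 -12; 0 1 5; 0 0 1]
T3·…·T1 = [1 -2 -12; -1/2 2 11; 0 0 1]
det M = 1; M⁻¹ = [2 2 2; 1/2 1 -5; 0 0 1]
M⁻¹ · (-19, 33/2)ᵀ = (-3, 2)ᵀ

p = (-3, 2)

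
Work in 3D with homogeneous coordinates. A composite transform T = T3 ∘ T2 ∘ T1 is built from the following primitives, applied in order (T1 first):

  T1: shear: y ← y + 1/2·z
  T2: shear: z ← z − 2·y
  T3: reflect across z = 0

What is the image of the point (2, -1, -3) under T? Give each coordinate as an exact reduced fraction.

T(p) = (2, -5/2, -2)

T1 shear: y ← y + 1/2·z: (2, -1, -3) → (2, -5/2, -3)
T2 shear: z ← z − 2·y: (2, -5/2, -3) → (2, -5/2, 2)
T3 reflect across z = 0: (2, -5/2, 2) → (2, -5/2, -2)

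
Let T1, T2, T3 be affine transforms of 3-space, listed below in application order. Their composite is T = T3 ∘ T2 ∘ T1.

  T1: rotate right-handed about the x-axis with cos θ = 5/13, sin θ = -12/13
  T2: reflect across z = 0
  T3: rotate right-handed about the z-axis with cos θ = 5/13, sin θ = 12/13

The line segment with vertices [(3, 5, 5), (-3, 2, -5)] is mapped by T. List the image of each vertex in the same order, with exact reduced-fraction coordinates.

image vertices: (-825/169, 893/169, 35/13), (405/169, -718/169, 49/13)

T1 rotate right-handed about the x-axis with cos θ = 5/13, sin θ = -12/13: (3, 5, 5) → (3, 85/13, -35/13); (-3, 2, -5) → (-3, -50/13, -49/13)
T2 reflect across z = 0: (3, 85/13, -35/13) → (3, 85/13, 35/13); (-3, -50/13, -49/13) → (-3, -50/13, 49/13)
T3 rotate right-handed about the z-axis with cos θ = 5/13, sin θ = 12/13: (3, 85/13, 35/13) → (-825/169, 893/169, 35/13); (-3, -50/13, 49/13) → (405/169, -718/169, 49/13)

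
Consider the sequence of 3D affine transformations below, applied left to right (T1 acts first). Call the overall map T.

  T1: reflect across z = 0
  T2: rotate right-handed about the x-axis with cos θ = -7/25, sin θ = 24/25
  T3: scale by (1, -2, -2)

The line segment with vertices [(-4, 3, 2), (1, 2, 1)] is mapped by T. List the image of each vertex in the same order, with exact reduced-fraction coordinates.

T1 reflect across z = 0: (-4, 3, 2) → (-4, 3, -2); (1, 2, 1) → (1, 2, -1)
T2 rotate right-handed about the x-axis with cos θ = -7/25, sin θ = 24/25: (-4, 3, -2) → (-4, 27/25, 86/25); (1, 2, -1) → (1, 2/5, 11/5)
T3 scale by (1, -2, -2): (-4, 27/25, 86/25) → (-4, -54/25, -172/25); (1, 2/5, 11/5) → (1, -4/5, -22/5)

image vertices: (-4, -54/25, -172/25), (1, -4/5, -22/5)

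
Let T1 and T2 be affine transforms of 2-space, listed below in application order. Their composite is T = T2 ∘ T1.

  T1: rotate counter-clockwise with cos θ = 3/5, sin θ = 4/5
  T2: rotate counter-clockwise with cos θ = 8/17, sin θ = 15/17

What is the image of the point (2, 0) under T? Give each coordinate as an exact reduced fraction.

T1 rotate counter-clockwise with cos θ = 3/5, sin θ = 4/5: (2, 0) → (6/5, 8/5)
T2 rotate counter-clockwise with cos θ = 8/17, sin θ = 15/17: (6/5, 8/5) → (-72/85, 154/85)

T(p) = (-72/85, 154/85)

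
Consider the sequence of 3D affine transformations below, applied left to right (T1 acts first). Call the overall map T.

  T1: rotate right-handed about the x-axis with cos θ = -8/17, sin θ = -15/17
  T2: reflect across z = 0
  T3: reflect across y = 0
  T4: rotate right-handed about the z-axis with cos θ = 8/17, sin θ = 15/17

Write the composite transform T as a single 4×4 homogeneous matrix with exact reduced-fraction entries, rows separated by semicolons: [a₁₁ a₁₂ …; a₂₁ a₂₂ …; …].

T = [8/17 -120/289 225/289 0; 15/17 64/289 -120/289 0; 0 15/17 8/17 0; 0 0 0 1]

T1 = [1 0 0 0; 0 -8/17 15/17 0; 0 -15/17 -8/17 0; 0 0 0 1]
T2·T1 = [1 0 0 0; 0 -8/17 15/17 0; 0 15/17 8/17 0; 0 0 0 1]
T3·…·T1 = [1 0 0 0; 0 8/17 -15/17 0; 0 15/17 8/17 0; 0 0 0 1]
T4·…·T1 = [8/17 -120/289 225/289 0; 15/17 64/289 -120/289 0; 0 15/17 8/17 0; 0 0 0 1]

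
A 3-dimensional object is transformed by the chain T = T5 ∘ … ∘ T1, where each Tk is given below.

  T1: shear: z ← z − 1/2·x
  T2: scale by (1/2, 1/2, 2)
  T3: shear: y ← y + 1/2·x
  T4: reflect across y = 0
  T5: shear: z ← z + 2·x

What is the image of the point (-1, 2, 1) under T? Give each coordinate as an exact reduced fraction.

T1 shear: z ← z − 1/2·x: (-1, 2, 1) → (-1, 2, 3/2)
T2 scale by (1/2, 1/2, 2): (-1, 2, 3/2) → (-1/2, 1, 3)
T3 shear: y ← y + 1/2·x: (-1/2, 1, 3) → (-1/2, 3/4, 3)
T4 reflect across y = 0: (-1/2, 3/4, 3) → (-1/2, -3/4, 3)
T5 shear: z ← z + 2·x: (-1/2, -3/4, 3) → (-1/2, -3/4, 2)

T(p) = (-1/2, -3/4, 2)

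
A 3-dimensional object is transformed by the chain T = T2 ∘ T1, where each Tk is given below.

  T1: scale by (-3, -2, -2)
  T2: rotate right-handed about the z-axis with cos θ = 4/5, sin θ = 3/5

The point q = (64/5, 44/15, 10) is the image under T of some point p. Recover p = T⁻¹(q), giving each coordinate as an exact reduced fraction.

T1 = [-3 0 0 0; 0 -2 0 0; 0 0 -2 0; 0 0 0 1]
T2·T1 = [-12/5 6/5 0 0; -9/5 -8/5 0 0; 0 0 -2 0; 0 0 0 1]
det M = -12; M⁻¹ = [-4/15 -1/5 0 0; 3/10 -2/5 0 0; 0 0 -1/2 0; 0 0 0 1]
M⁻¹ · (64/5, 44/15, 10)ᵀ = (-4, 8/3, -5)ᵀ

p = (-4, 8/3, -5)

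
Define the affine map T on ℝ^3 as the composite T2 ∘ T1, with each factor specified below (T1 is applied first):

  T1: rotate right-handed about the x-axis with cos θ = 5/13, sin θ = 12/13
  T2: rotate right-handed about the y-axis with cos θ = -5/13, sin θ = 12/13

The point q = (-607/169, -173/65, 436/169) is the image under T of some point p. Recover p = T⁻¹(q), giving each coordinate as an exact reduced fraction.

T1 = [1 0 0 0; 0 5/13 -12/13 0; 0 12/13 5/13 0; 0 0 0 1]
T2·T1 = [-5/13 144/169 60/169 0; 0 5/13 -12/13 0; -12/13 -60/169 -25/169 0; 0 0 0 1]
det M = 1; M⁻¹ = [-5/13 0 -12/13 0; 144/169 5/13 -60/169 0; 60/169 -12/13 -25/169 0; 0 0 0 1]
M⁻¹ · (-607/169, -173/65, 436/169)ᵀ = (-1, -5, 4/5)ᵀ

p = (-1, -5, 4/5)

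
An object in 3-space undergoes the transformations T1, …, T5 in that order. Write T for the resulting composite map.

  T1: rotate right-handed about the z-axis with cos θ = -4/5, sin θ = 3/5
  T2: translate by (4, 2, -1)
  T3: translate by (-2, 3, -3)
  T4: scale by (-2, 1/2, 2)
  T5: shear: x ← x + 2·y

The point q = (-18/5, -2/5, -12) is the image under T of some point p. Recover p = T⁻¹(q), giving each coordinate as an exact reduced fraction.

p = (-3, 5, -2)

T1 = [-4/5 -3/5 0 0; 3/5 -4/5 0 0; 0 0 1 0; 0 0 0 1]
T2·T1 = [-4/5 -3/5 0 4; 3/5 -4/5 0 2; 0 0 1 -1; 0 0 0 1]
T3·…·T1 = [-4/5 -3/5 0 2; 3/5 -4/5 0 5; 0 0 1 -4; 0 0 0 1]
T4·…·T1 = [8/5 6/5 0 -4; 3/10 -2/5 0 5/2; 0 0 2 -8; 0 0 0 1]
T5·…·T1 = [11/5 2/5 0 1; 3/10 -2/5 0 5/2; 0 0 2 -8; 0 0 0 1]
det M = -2; M⁻¹ = [2/5 2/5 0 -7/5; 3/10 -11/5 0 26/5; 0 0 1/2 4; 0 0 0 1]
M⁻¹ · (-18/5, -2/5, -12)ᵀ = (-3, 5, -2)ᵀ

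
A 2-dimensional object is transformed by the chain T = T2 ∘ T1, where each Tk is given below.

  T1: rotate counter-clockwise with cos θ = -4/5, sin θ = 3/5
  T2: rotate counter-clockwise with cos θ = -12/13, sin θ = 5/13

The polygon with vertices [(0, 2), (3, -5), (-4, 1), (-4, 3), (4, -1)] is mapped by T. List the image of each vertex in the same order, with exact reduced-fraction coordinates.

T1 rotate counter-clockwise with cos θ = -4/5, sin θ = 3/5: (0, 2) → (-6/5, -8/5); (3, -5) → (3/5, 29/5); (-4, 1) → (13/5, -16/5); (-4, 3) → (7/5, -24/5); (4, -1) → (-13/5, 16/5)
T2 rotate counter-clockwise with cos θ = -12/13, sin θ = 5/13: (-6/5, -8/5) → (112/65, 66/65); (3/5, 29/5) → (-181/65, -333/65); (13/5, -16/5) → (-76/65, 257/65); (7/5, -24/5) → (36/65, 323/65); (-13/5, 16/5) → (76/65, -257/65)

image vertices: (112/65, 66/65), (-181/65, -333/65), (-76/65, 257/65), (36/65, 323/65), (76/65, -257/65)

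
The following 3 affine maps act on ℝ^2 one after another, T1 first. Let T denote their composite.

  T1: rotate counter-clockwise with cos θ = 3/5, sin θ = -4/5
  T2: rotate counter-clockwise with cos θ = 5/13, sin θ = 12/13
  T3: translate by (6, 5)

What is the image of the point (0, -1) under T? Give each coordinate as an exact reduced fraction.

T(p) = (406/65, 262/65)

T1 rotate counter-clockwise with cos θ = 3/5, sin θ = -4/5: (0, -1) → (-4/5, -3/5)
T2 rotate counter-clockwise with cos θ = 5/13, sin θ = 12/13: (-4/5, -3/5) → (16/65, -63/65)
T3 translate by (6, 5): (16/65, -63/65) → (406/65, 262/65)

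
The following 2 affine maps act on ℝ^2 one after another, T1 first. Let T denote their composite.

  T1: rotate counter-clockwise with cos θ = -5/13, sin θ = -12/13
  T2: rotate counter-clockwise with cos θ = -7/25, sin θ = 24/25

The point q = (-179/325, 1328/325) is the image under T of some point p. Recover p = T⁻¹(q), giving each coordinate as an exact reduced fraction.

p = (-1, 4)

T1 = [-5/13 12/13 0; -12/13 -5/13 0; 0 0 1]
T2·T1 = [323/325 36/325 0; -36/325 323/325 0; 0 0 1]
det M = 1; M⁻¹ = [323/325 -36/325 0; 36/325 323/325 0; 0 0 1]
M⁻¹ · (-179/325, 1328/325)ᵀ = (-1, 4)ᵀ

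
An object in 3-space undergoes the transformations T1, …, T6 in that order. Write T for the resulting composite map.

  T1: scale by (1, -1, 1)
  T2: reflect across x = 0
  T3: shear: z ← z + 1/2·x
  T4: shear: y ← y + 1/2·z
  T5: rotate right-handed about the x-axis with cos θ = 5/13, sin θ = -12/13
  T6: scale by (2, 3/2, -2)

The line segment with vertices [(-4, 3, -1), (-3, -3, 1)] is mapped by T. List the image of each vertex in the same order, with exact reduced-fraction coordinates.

image vertices: (8, -3/52, -70/13), (6, 615/104, 77/13)

T1 scale by (1, -1, 1): (-4, 3, -1) → (-4, -3, -1); (-3, -3, 1) → (-3, 3, 1)
T2 reflect across x = 0: (-4, -3, -1) → (4, -3, -1); (-3, 3, 1) → (3, 3, 1)
T3 shear: z ← z + 1/2·x: (4, -3, -1) → (4, -3, 1); (3, 3, 1) → (3, 3, 5/2)
T4 shear: y ← y + 1/2·z: (4, -3, 1) → (4, -5/2, 1); (3, 3, 5/2) → (3, 17/4, 5/2)
T5 rotate right-handed about the x-axis with cos θ = 5/13, sin θ = -12/13: (4, -5/2, 1) → (4, -1/26, 35/13); (3, 17/4, 5/2) → (3, 205/52, -77/26)
T6 scale by (2, 3/2, -2): (4, -1/26, 35/13) → (8, -3/52, -70/13); (3, 205/52, -77/26) → (6, 615/104, 77/13)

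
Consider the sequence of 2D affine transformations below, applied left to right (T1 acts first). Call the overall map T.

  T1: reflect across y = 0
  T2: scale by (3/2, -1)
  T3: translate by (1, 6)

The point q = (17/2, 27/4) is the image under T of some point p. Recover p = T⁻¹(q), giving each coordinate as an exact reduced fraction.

p = (5, 3/4)

T1 = [1 0 0; 0 -1 0; 0 0 1]
T2·T1 = [3/2 0 0; 0 1 0; 0 0 1]
T3·…·T1 = [3/2 0 1; 0 1 6; 0 0 1]
det M = 3/2; M⁻¹ = [2/3 0 -2/3; 0 1 -6; 0 0 1]
M⁻¹ · (17/2, 27/4)ᵀ = (5, 3/4)ᵀ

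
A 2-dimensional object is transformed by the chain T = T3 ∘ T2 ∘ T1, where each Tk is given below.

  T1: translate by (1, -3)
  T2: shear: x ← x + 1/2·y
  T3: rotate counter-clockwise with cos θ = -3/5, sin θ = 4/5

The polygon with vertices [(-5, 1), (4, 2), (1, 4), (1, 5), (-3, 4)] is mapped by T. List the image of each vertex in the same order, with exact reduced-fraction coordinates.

T1 translate by (1, -3): (-5, 1) → (-4, -2); (4, 2) → (5, -1); (1, 4) → (2, 1); (1, 5) → (2, 2); (-3, 4) → (-2, 1)
T2 shear: x ← x + 1/2·y: (-4, -2) → (-5, -2); (5, -1) → (9/2, -1); (2, 1) → (5/2, 1); (2, 2) → (3, 2); (-2, 1) → (-3/2, 1)
T3 rotate counter-clockwise with cos θ = -3/5, sin θ = 4/5: (-5, -2) → (23/5, -14/5); (9/2, -1) → (-19/10, 21/5); (5/2, 1) → (-23/10, 7/5); (3, 2) → (-17/5, 6/5); (-3/2, 1) → (1/10, -9/5)

image vertices: (23/5, -14/5), (-19/10, 21/5), (-23/10, 7/5), (-17/5, 6/5), (1/10, -9/5)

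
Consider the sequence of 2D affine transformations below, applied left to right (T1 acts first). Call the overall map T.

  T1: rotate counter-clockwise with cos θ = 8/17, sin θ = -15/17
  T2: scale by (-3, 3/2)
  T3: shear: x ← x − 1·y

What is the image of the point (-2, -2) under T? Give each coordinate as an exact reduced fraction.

T(p) = (117/17, 21/17)

T1 rotate counter-clockwise with cos θ = 8/17, sin θ = -15/17: (-2, -2) → (-46/17, 14/17)
T2 scale by (-3, 3/2): (-46/17, 14/17) → (138/17, 21/17)
T3 shear: x ← x − 1·y: (138/17, 21/17) → (117/17, 21/17)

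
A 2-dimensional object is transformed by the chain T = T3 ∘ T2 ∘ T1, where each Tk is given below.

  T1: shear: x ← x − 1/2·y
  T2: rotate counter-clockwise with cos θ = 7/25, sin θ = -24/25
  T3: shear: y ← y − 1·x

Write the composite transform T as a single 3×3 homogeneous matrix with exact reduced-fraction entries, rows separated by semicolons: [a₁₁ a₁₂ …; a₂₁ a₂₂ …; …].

T1 = [1 -1/2 0; 0 1 0; 0 0 1]
T2·T1 = [7/25 41/50 0; -24/25 19/25 0; 0 0 1]
T3·…·T1 = [7/25 41/50 0; -31/25 -3/50 0; 0 0 1]

T = [7/25 41/50 0; -31/25 -3/50 0; 0 0 1]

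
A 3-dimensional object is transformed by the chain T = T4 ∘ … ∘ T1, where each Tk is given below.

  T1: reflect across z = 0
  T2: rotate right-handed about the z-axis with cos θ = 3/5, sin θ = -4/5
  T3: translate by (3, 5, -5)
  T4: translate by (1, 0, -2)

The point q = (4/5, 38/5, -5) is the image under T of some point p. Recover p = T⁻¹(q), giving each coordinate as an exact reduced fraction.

p = (-4, -1, -2)

T1 = [1 0 0 0; 0 1 0 0; 0 0 -1 0; 0 0 0 1]
T2·T1 = [3/5 4/5 0 0; -4/5 3/5 0 0; 0 0 -1 0; 0 0 0 1]
T3·…·T1 = [3/5 4/5 0 3; -4/5 3/5 0 5; 0 0 -1 -5; 0 0 0 1]
T4·…·T1 = [3/5 4/5 0 4; -4/5 3/5 0 5; 0 0 -1 -7; 0 0 0 1]
det M = -1; M⁻¹ = [3/5 -4/5 0 8/5; 4/5 3/5 0 -31/5; 0 0 -1 -7; 0 0 0 1]
M⁻¹ · (4/5, 38/5, -5)ᵀ = (-4, -1, -2)ᵀ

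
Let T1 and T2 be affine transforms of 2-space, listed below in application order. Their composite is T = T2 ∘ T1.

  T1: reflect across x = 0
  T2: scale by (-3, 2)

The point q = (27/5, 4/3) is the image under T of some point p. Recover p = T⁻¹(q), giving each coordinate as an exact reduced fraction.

p = (9/5, 2/3)

T1 = [-1 0 0; 0 1 0; 0 0 1]
T2·T1 = [3 0 0; 0 2 0; 0 0 1]
det M = 6; M⁻¹ = [1/3 0 0; 0 1/2 0; 0 0 1]
M⁻¹ · (27/5, 4/3)ᵀ = (9/5, 2/3)ᵀ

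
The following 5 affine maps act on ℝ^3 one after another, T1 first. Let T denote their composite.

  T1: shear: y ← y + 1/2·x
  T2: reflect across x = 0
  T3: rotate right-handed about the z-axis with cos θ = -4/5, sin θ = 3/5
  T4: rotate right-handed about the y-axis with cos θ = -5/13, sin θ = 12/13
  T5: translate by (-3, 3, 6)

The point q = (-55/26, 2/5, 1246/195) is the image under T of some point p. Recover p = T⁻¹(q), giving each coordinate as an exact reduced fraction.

T1 = [1 0 0 0; 1/2 1 0 0; 0 0 1 0; 0 0 0 1]
T2·T1 = [-1 0 0 0; 1/2 1 0 0; 0 0 1 0; 0 0 0 1]
T3·…·T1 = [1/2 -3/5 0 0; -1 -4/5 0 0; 0 0 1 0; 0 0 0 1]
T4·…·T1 = [-5/26 3/13 12/13 0; -1 -4/5 0 0; -6/13 36/65 -5/13 0; 0 0 0 1]
T5·…·T1 = [-5/26 3/13 12/13 -3; -1 -4/5 0 3; -6/13 36/65 -5/13 6; 0 0 0 1]
det M = -1; M⁻¹ = [-4/13 -3/5 -48/65 69/13; 5/13 -1/2 12/13 -75/26; 12/13 0 -5/13 66/13; 0 0 0 1]
M⁻¹ · (-55/26, 2/5, 1246/195)ᵀ = (1, 2, 2/3)ᵀ

p = (1, 2, 2/3)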